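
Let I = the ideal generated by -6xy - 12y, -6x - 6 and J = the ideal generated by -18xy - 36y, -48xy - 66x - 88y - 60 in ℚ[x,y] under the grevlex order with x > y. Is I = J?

Two ideals are equal iff their reduced Gröbner bases coincide (the reduced basis is unique for a fixed ordering).
Buchberger on the first generating set:
f_1 = -6xy - 12y, LT = xy.
f_2 = -6x - 6, LT = x.

S(f_1,f_2): lcm = xy. S = y.
  leading term y: no divisor's leading term divides it; move y to the remainder.
  remainder y ≠ 0; add g_3 = y to the basis.

S(f_1,g_3): lcm = xy. S = 2y.
  leading term y: subtract (2)·g_3 from 2y → 0
  remainder 0.

S(f_2,g_3): leading monomials are coprime, so the S-polynomial reduces to 0 (Buchberger's first criterion).
Every S-polynomial of the final basis reduces to 0, so we have a Gröbner basis.
Inter-reduce: drop elements whose leading term is divisible by another's, tail-reduce, and make monic.
Reduced Gröbner basis: {x + 1, y}.

Buchberger on the second generating set:
h_1 = -18xy - 36y, LT = xy.
h_2 = -48xy - 66x - 88y - 60, LT = xy.

S(h_1,h_2): lcm = xy. S = -11/8x + ⅙y - 5/4.
  leading term x: no divisor's leading term divides it; move -11/8x to the remainder.
  leading term y: no divisor's leading term divides it; move ⅙y to the remainder.
  leading term 1: no divisor's leading term divides it; move -5/4 to the remainder.
  remainder -11/8x + ⅙y - 5/4 ≠ 0; add k_3 = -11/8x + ⅙y - 5/4 to the basis.

S(h_1,k_3): lcm = xy. S = 4/33y² + 12/11y.
  leading term y²: no divisor's leading term divides it; move 4/33y² to the remainder.
  leading term y: no divisor's leading term divides it; move 12/11y to the remainder.
  remainder 4/33y² + 12/11y ≠ 0; add k_4 = 4/33y² + 12/11y to the basis.

S(h_2,k_3): lcm = xy. S = 4/33y² + 11/8x + 61/66y + 5/4.
  leading term y²: subtract (1)·k_4 from 4/33y² + 11/8x + 61/66y + 5/4 → 11/8x - ⅙y + 5/4
  leading term x: subtract (-1)·k_3 from 11/8x - ⅙y + 5/4 → 0
  remainder 0.

S(h_1,k_4): lcm = xy². S = -9xy + 2y².
  leading term xy: subtract (½)·h_1 from -9xy + 2y² → 2y² + 18y
  leading term y²: subtract (33/2)·k_4 from 2y² + 18y → 0
  remainder 0.

S(h_2,k_4): lcm = xy². S = -61/8xy + 11/6y² + 5/4y.
  leading term xy: subtract (61/144)·h_1 from -61/8xy + 11/6y² + 5/4y → 11/6y² + 33/2y
  leading term y²: subtract (121/8)·k_4 from 11/6y² + 33/2y → 0
  remainder 0.

S(k_3,k_4): leading monomials are coprime, so the S-polynomial reduces to 0 (Buchberger's first criterion).
Every S-polynomial of the final basis reduces to 0, so we have a Gröbner basis.
Inter-reduce: drop elements whose leading term is divisible by another's, tail-reduce, and make monic.
Reduced Gröbner basis: {y² + 9y, x - 4/33y + 10/11}.

Since the reduced bases disagree, the two ideals are not the same.

No, the ideals differ.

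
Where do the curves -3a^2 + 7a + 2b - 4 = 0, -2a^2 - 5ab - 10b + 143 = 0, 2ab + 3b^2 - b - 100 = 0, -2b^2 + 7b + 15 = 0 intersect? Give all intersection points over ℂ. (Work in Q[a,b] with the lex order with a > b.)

Compute a lex Gröbner basis by Buchberger's algorithm.
f_1 = -3a^2 + 7a + 2b - 4, LT = a^2.
f_2 = -2a^2 - 5ab - 10b + 143, LT = a^2.
f_3 = 2ab + 3b^2 - b - 100, LT = ab.
f_4 = -2b^2 + 7b + 15, LT = b^2.

S(f_1,f_2): lcm = a^2. S = -5/2ab - 7/3a - 17/3b + 437/6.
  leading term ab: subtract (-5/4)·f_3 from -5/2ab - 7/3a - 17/3b + 437/6 → -7/3a + 15/4b^2 - 83/12b - 313/6
  leading term a: no divisor's leading term divides it; move -7/3a to the remainder.
  leading term b^2: subtract (-15/8)·f_4 from 15/4b^2 - 83/12b - 313/6 → 149/24b - 577/24
  leading term b: no divisor's leading term divides it; move 149/24b to the remainder.
  leading term 1: no divisor's leading term divides it; move -577/24 to the remainder.
  remainder -7/3a + 149/24b - 577/24 ≠ 0; add h_5 = -7/3a + 149/24b - 577/24 to the basis.

S(f_1,f_3): lcm = a^2b. S = -3/2ab^2 - 11/6ab + 50a - 2/3b^2 + 4/3b.
  leading term ab^2: subtract (-3/4b)·f_3 from -3/2ab^2 - 11/6ab + 50a - 2/3b^2 + 4/3b → -11/6ab + 50a + 9/4b^3 - 17/12b^2 - 221/3b
  leading term ab: subtract (-11/12)·f_3 from -11/6ab + 50a + 9/4b^3 - 17/12b^2 - 221/3b → 50a + 9/4b^3 + 4/3b^2 - 895/12b - 275/3
  leading term a: subtract (-150/7)·h_5 from 50a + 9/4b^3 + 4/3b^2 - 895/12b - 275/3 → 9/4b^3 + 4/3b^2 + 2455/42b - 50975/84
  leading term b^3: subtract (-9/8b)·f_4 from 9/4b^3 + 4/3b^2 + 2455/42b - 50975/84 → 221/24b^2 + 12655/168b - 50975/84
  leading term b^2: subtract (-221/48)·f_4 from 221/24b^2 + 12655/168b - 50975/84 → 36139/336b - 180695/336
  leading term b: no divisor's leading term divides it; move 36139/336b to the remainder.
  leading term 1: no divisor's leading term divides it; move -180695/336 to the remainder.
  remainder 36139/336b - 180695/336 ≠ 0; add h_6 = 36139/336b - 180695/336 to the basis.

The other S-polynomials (S(f_1,f_4), S(f_2,f_3), S(f_2,f_4), S(f_3,f_4), S(f_1,h_5), S(f_2,h_5), S(f_3,h_5), S(f_4,h_5), S(f_1,h_6), S(f_2,h_6), S(f_3,h_6), S(f_4,h_6), S(h_5,h_6)) all reduce to 0 modulo the current basis, so we have a Gröbner basis.
Inter-reduce: drop elements whose leading term is divisible by another's, tail-reduce, and make monic.
Reduced Gröbner basis: {a - 3, b - 5}.

The lex basis is triangular: the last element involves only b. Solving b - 5 = 0 gives b ∈ {5}; substituting each value into the earlier elements determines the remaining variables.
  b = 5: the earlier basis element becomes a - 3 = 0, giving a = 3 — point (3, 5).
A lex Gröbner basis triangularizes the system, enabling back-substitution.

{(3, 5)}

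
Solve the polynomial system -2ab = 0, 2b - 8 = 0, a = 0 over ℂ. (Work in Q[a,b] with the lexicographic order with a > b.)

{(0, 4)}

Compute a lex Gröbner basis by Buchberger's algorithm.
f_1 = -2ab, LT = ab.
f_2 = 2b - 8, LT = b.
f_3 = a, LT = a.

The S-polynomials (S(f_1,f_2), S(f_1,f_3), S(f_2,f_3)) all reduce to 0 modulo the current basis, so we have a Gröbner basis.
Inter-reduce: drop elements whose leading term is divisible by another's, tail-reduce, and make monic.
Reduced Gröbner basis: {a, b - 4}.

The lex basis is triangular: the last element involves only b. Solving b - 4 = 0 gives b ∈ {4}; substituting each value into the earlier elements determines the remaining variables.
  b = 4: the earlier basis element becomes a = 0, giving a = 0 — point (0, 4).
A lex Gröbner basis triangularizes the system, enabling back-substitution.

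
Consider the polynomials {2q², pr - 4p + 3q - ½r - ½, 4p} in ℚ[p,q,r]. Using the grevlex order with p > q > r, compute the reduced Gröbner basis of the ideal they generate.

G = {r² + 2r + 1, p, q - ⅙r - ⅙}

f_1 = 2q², LT = q².
f_2 = pr - 4p + 3q - ½r - ½, LT = pr.
f_3 = 4p, LT = p.

S(f_2,f_3): lcm = pr. S = -4p + 3q - ½r - ½.
  reduce S modulo (f_1, f_2, f_3):
  remainder 3q - ½r - ½ ≠ 0; add g_4 = 3q - ½r - ½ to the basis.

S(f_1,g_4): lcm = q². S = ⅙qr + ⅙q.
  reduce S modulo (f_1, f_2, f_3, g_4):
  remainder 1/36r² + 1/18r + 1/36 ≠ 0; add g_5 = 1/36r² + 1/18r + 1/36 to the basis.

The other S-polynomials (S(f_1,f_2), S(f_1,f_3), S(f_2,g_4), S(f_3,g_4), S(f_1,g_5), S(f_2,g_5), S(f_3,g_5), S(g_4,g_5)) all reduce to 0 modulo the current basis, so we have a Gröbner basis.
Inter-reduce: drop elements whose leading term is divisible by another's, tail-reduce, and make monic.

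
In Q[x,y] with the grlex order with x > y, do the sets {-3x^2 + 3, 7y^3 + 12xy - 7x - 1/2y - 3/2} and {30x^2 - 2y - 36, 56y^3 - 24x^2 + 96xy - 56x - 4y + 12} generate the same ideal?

No, the ideals differ.

Equality of ideals is decidable: compute both reduced Gröbner bases (unique for the ordering) and check whether they agree.
Buchberger on the first generating set:
f_1 = -3x^2 + 3, LT = x^2.
f_2 = 7y^3 + 12xy - 7x - 1/2y - 3/2, LT = y^3.

The S-polynomials (S(f_1,f_2)) all reduce to 0 modulo the current basis, so we have a Gröbner basis.
Inter-reduce: drop elements whose leading term is divisible by another's, tail-reduce, and make monic.
Reduced Gröbner basis: {y^3 + 12/7xy - x - 1/14y - 3/14, x^2 - 1}.

Buchberger on the second generating set:
h_1 = 30x^2 - 2y - 36, LT = x^2.
h_2 = 56y^3 - 24x^2 + 96xy - 56x - 4y + 12, LT = y^3.

The S-polynomials (S(h_1,h_2)) all reduce to 0 modulo the current basis, so we have a Gröbner basis.
Inter-reduce: drop elements whose leading term is divisible by another's, tail-reduce, and make monic.
Reduced Gröbner basis: {y^3 + 12/7xy - x - 1/10y - 3/10, x^2 - 1/15y - 6/5}.

Since the reduced bases disagree, the two ideals are not the same.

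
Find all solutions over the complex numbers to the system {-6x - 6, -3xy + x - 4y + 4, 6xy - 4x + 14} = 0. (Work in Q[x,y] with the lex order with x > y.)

{(-1, 3)}

Compute a lex Gröbner basis by Buchberger's algorithm.
f_1 = -6x - 6, LT = x.
f_2 = -3xy + x - 4y + 4, LT = xy.
f_3 = 6xy - 4x + 14, LT = xy.

S(f_1,f_2): lcm = xy. S = \tfrac{1}{3}x - \tfrac{1}{3}y + \tfrac{4}{3}.
  leading term x: subtract (-\tfrac{1}{18})·f_1 from \tfrac{1}{3}x - \tfrac{1}{3}y + \tfrac{4}{3} → -\tfrac{1}{3}y + 1
  leading term y: no divisor's leading term divides it; move -\tfrac{1}{3}y to the remainder.
  leading term 1: no divisor's leading term divides it; move 1 to the remainder.
  remainder -\tfrac{1}{3}y + 1 ≠ 0; add h_4 = -\tfrac{1}{3}y + 1 to the basis.

S(f_1,f_3): lcm = xy. S = \tfrac{2}{3}x + y - \tfrac{7}{3}.
  leading term x: subtract (-\tfrac{1}{9})·f_1 from \tfrac{2}{3}x + y - \tfrac{7}{3} → y - 3
  leading term y: subtract (-3)·h_4 from y - 3 → 0
  remainder 0.

S(f_2,f_3): lcm = xy. S = \tfrac{1}{3}x + \tfrac{4}{3}y - \tfrac{11}{3}.
  leading term x: subtract (-\tfrac{1}{18})·f_1 from \tfrac{1}{3}x + \tfrac{4}{3}y - \tfrac{11}{3} → \tfrac{4}{3}y - 4
  leading term y: subtract (-4)·h_4 from \tfrac{4}{3}y - 4 → 0
  remainder 0.

S(f_1,h_4): leading monomials are coprime, so the S-polynomial reduces to 0 (Buchberger's first criterion).
S(f_2,h_4): lcm = xy. S = \tfrac{8}{3}x + \tfrac{4}{3}y - \tfrac{4}{3}.
  leading term x: subtract (-\tfrac{4}{9})·f_1 from \tfrac{8}{3}x + \tfrac{4}{3}y - \tfrac{4}{3} → \tfrac{4}{3}y - 4
  leading term y: subtract (-4)·h_4 from \tfrac{4}{3}y - 4 → 0
  remainder 0.

S(f_3,h_4): lcm = xy. S = \tfrac{7}{3}x + \tfrac{7}{3}.
  leading term x: subtract (-\tfrac{7}{18})·f_1 from \tfrac{7}{3}x + \tfrac{7}{3} → 0
  remainder 0.

Every S-polynomial of the final basis reduces to 0, so we have a Gröbner basis.
Inter-reduce: drop elements whose leading term is divisible by another's, tail-reduce, and make monic.
Reduced Gröbner basis: {x + 1, y - 3}.

Since the basis is lex-ordered, y - 3 is univariate in y. Its roots are {3}. Back-substituting each root into the other basis elements fixes the other coordinates.
  y = 3: the earlier basis element becomes x + 1 = 0, giving x = -1 — point (-1, 3).
Check: every point annihilates each of the original generators.
This is the nonlinear analogue of row-reducing a linear system.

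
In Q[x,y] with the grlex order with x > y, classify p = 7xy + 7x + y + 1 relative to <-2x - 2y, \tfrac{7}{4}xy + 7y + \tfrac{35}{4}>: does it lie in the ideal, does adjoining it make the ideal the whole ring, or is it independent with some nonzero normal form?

7xy + 7x + y + 1 is independent of I; its normal form modulo I is -34y - 34.

First compute the reduced Gröbner basis of I by Buchberger's algorithm.
f_1 = -2x - 2y, LT = x.
f_2 = \tfrac{7}{4}xy + 7y + \tfrac{35}{4}, LT = xy.

S(f_1,f_2): lcm = xy. S = y^{2} - 4y - 5.
  leading term y^{2}: no divisor's leading term divides it; move y^{2} to the remainder.
  leading term y: no divisor's leading term divides it; move -4y to the remainder.
  leading term 1: no divisor's leading term divides it; move -5 to the remainder.
  remainder y^{2} - 4y - 5 ≠ 0; add h_3 = y^{2} - 4y - 5 to the basis.

S(f_1,h_3): leading monomials are coprime, so the S-polynomial reduces to 0 (Buchberger's first criterion).
S(f_2,h_3): lcm = xy^{2}. S = 4xy + 4y^{2} + 5x + 5y.
  leading term xy: subtract (-2y)·f_1 from 4xy + 4y^{2} + 5x + 5y → 5x + 5y
  leading term x: subtract (-\tfrac{5}{2})·f_1 from 5x + 5y → 0
  remainder 0.

Every S-polynomial of the final basis reduces to 0, so we have a Gröbner basis.
Inter-reduce: drop elements whose leading term is divisible by another's, tail-reduce, and make monic.
Reduced Gröbner basis: {y^{2} - 4y - 5, x + y}.
Label its elements g_1 = y^{2} - 4y - 5, g_2 = x + y.

Reduce p = 7xy + 7x + y + 1 modulo G:
  leading term xy: subtract (7y)·g_2 from 7xy + 7x + y + 1 → -7y^{2} + 7x + y + 1
  leading term y^{2}: subtract (-7)·g_1 from -7y^{2} + 7x + y + 1 → 7x - 27y - 34
  leading term x: subtract (7)·g_2 from 7x - 27y - 34 → -34y - 34
  leading term y: no divisor's leading term divides it; move -34y to the remainder.
  leading term 1: no divisor's leading term divides it; move -34 to the remainder.
  normal form = -34y - 34.
The normal form is nonzero, so p ∉ I. Since p minus its normal form lies in I, I + (p) = I + (r) where r = -34y - 34; decide whether this ideal is the whole ring.
Run Buchberger on G together with r (pairs among the g_i already reduce to 0 since G is a Gröbner basis):
g_1 = y^{2} - 4y - 5, LT = y^{2}.
g_2 = x + y, LT = x.
r = -34y - 34, LT = y.

S(g_1,g_2): leading monomials are coprime, so the S-polynomial reduces to 0 (Buchberger's first criterion).
S(g_1,r): lcm = y^{2}. S = -5y - 5.
  leading term y: subtract (\tfrac{5}{34})·r from -5y - 5 → 0
  remainder 0.

S(g_2,r): leading monomials are coprime, so the S-polynomial reduces to 0 (Buchberger's first criterion).
Every S-polynomial of the final basis reduces to 0, so we have a Gröbner basis.
Inter-reduce: drop elements whose leading term is divisible by another's, tail-reduce, and make monic.
Reduced Gröbner basis: {x - 1, y + 1}.
The reduced Gröbner basis of I + (p) is {x - 1, y + 1} ≠ {1}, a proper ideal, so the enlarged system stays consistent: p is independent of I, with normal form -34y - 34.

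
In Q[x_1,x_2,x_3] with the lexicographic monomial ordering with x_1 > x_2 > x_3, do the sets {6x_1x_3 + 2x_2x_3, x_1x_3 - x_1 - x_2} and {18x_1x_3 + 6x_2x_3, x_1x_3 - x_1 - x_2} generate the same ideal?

Two ideals are equal iff their reduced Gröbner bases coincide (the reduced basis is unique for a fixed ordering).
Buchberger on the first generating set:
f_1 = 6x_1x_3 + 2x_2x_3, LT = x_1x_3.
f_2 = x_1x_3 - x_1 - x_2, LT = x_1x_3.

S(f_1,f_2): lcm = x_1x_3. S = x_1 + 1/3x_2x_3 + x_2.
  leading term x_1: no divisor's leading term divides it; move x_1 to the remainder.
  leading term x_2x_3: no divisor's leading term divides it; move 1/3x_2x_3 to the remainder.
  leading term x_2: no divisor's leading term divides it; move x_2 to the remainder.
  remainder x_1 + 1/3x_2x_3 + x_2 ≠ 0; add g_3 = x_1 + 1/3x_2x_3 + x_2 to the basis.

S(f_1,g_3): lcm = x_1x_3. S = -1/3x_2x_3^2 - 2/3x_2x_3.
  leading term x_2x_3^2: no divisor's leading term divides it; move -1/3x_2x_3^2 to the remainder.
  leading term x_2x_3: no divisor's leading term divides it; move -2/3x_2x_3 to the remainder.
  remainder -1/3x_2x_3^2 - 2/3x_2x_3 ≠ 0; add g_4 = -1/3x_2x_3^2 - 2/3x_2x_3 to the basis.

The other S-polynomials (S(f_2,g_3), S(f_1,g_4), S(f_2,g_4), S(g_3,g_4)) all reduce to 0 modulo the current basis, so we have a Gröbner basis.
Inter-reduce: drop elements whose leading term is divisible by another's, tail-reduce, and make monic.
Reduced Gröbner basis: {x_1 + 1/3x_2x_3 + x_2, x_2x_3^2 + 2x_2x_3}.

Buchberger on the second generating set:
h_1 = 18x_1x_3 + 6x_2x_3, LT = x_1x_3.
h_2 = x_1x_3 - x_1 - x_2, LT = x_1x_3.

S(h_1,h_2): lcm = x_1x_3. S = x_1 + 1/3x_2x_3 + x_2.
  leading term x_1: no divisor's leading term divides it; move x_1 to the remainder.
  leading term x_2x_3: no divisor's leading term divides it; move 1/3x_2x_3 to the remainder.
  leading term x_2: no divisor's leading term divides it; move x_2 to the remainder.
  remainder x_1 + 1/3x_2x_3 + x_2 ≠ 0; add k_3 = x_1 + 1/3x_2x_3 + x_2 to the basis.

S(h_1,k_3): lcm = x_1x_3. S = -1/3x_2x_3^2 - 2/3x_2x_3.
  leading term x_2x_3^2: no divisor's leading term divides it; move -1/3x_2x_3^2 to the remainder.
  leading term x_2x_3: no divisor's leading term divides it; move -2/3x_2x_3 to the remainder.
  remainder -1/3x_2x_3^2 - 2/3x_2x_3 ≠ 0; add k_4 = -1/3x_2x_3^2 - 2/3x_2x_3 to the basis.

The other S-polynomials (S(h_2,k_3), S(h_1,k_4), S(h_2,k_4), S(k_3,k_4)) all reduce to 0 modulo the current basis, so we have a Gröbner basis.
Inter-reduce: drop elements whose leading term is divisible by another's, tail-reduce, and make monic.
Reduced Gröbner basis: {x_1 + 1/3x_2x_3 + x_2, x_2x_3^2 + 2x_2x_3}.

These coincide, so the ideals are equal.

Yes, the ideals are equal.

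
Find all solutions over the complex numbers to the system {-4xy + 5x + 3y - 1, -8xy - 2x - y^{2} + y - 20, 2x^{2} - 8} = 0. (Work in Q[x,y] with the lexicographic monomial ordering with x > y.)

Compute a lex Gröbner basis by Buchberger's algorithm.
f_1 = -4xy + 5x + 3y - 1, LT = xy.
f_2 = -8xy - 2x - y^{2} + y - 20, LT = xy.
f_3 = 2x^{2} - 8, LT = x^{2}.

S(f_1,f_2): lcm = xy. S = -\tfrac{3}{2}x - \tfrac{1}{8}y^{2} - \tfrac{5}{8}y - \tfrac{9}{4}.
  reduce S modulo (f_1, f_2, f_3):
  remainder -\tfrac{3}{2}x - \tfrac{1}{8}y^{2} - \tfrac{5}{8}y - \tfrac{9}{4} ≠ 0; add h_4 = -\tfrac{3}{2}x - \tfrac{1}{8}y^{2} - \tfrac{5}{8}y - \tfrac{9}{4} to the basis.

S(f_1,f_3): lcm = x^{2}y. S = -\tfrac{5}{4}x^{2} - \tfrac{3}{4}xy + \tfrac{1}{4}x + 4y.
  reduce S modulo (f_1, f_2, f_3, h_4):
  remainder \tfrac{11}{192}y^{2} + \tfrac{715}{192}y - \tfrac{121}{32} ≠ 0; add h_5 = \tfrac{11}{192}y^{2} + \tfrac{715}{192}y - \tfrac{121}{32} to the basis.

S(f_2,f_3): lcm = x^{2}y. S = \tfrac{1}{4}x^{2} + \tfrac{1}{8}xy^{2} - \tfrac{1}{8}xy + \tfrac{5}{2}x + 4y.
  reduce S modulo (f_1, f_2, f_3, h_4, h_5):
  remainder \tfrac{339}{32}y - \tfrac{339}{32} ≠ 0; add h_6 = \tfrac{339}{32}y - \tfrac{339}{32} to the basis.

The other S-polynomials (S(f_1,h_4), S(f_2,h_4), S(f_3,h_4), S(f_1,h_5), S(f_2,h_5), S(f_3,h_5), S(h_4,h_5), S(f_1,h_6), S(f_2,h_6), S(f_3,h_6), S(h_4,h_6), S(h_5,h_6)) all reduce to 0 modulo the current basis, so we have a Gröbner basis.
Inter-reduce: drop elements whose leading term is divisible by another's, tail-reduce, and make monic.
Reduced Gröbner basis: {x + 2, y - 1}.

Elimination: the polynomial y - 1 lies in the elimination ideal for y, so y ∈ {1}. For each such y, the remaining basis elements (now univariate) give the rest of the solution.
  y = 1: the earlier basis element becomes x + 2 = 0, giving x = -2 — point (-2, 1).

{(-2, 1)}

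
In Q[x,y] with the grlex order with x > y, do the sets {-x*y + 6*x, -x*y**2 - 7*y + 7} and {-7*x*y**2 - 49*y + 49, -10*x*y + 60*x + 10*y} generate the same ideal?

Equality of ideals is decidable: compute both reduced Gröbner bases (unique for the ordering) and check whether they agree.
Buchberger on the first generating set:
f_1 = -x*y + 6*x, LT = x*y.
f_2 = -x*y**2 - 7*y + 7, LT = x*y**2.

S(f_1,f_2): lcm = x*y**2. S = -6*x*y - 7*y + 7.
  reduce S modulo (f_1, f_2):
  remainder -36*x - 7*y + 7 ≠ 0; add g_3 = -36*x - 7*y + 7 to the basis.

S(f_1,g_3): lcm = x*y. S = -7/36*y**2 - 6*x + 7/36*y.
  reduce S modulo (f_1, f_2, g_3):
  remainder -7/36*y**2 + 49/36*y - 7/6 ≠ 0; add g_4 = -7/36*y**2 + 49/36*y - 7/6 to the basis.

The other S-polynomials (S(f_2,g_3), S(f_1,g_4), S(f_2,g_4), S(g_3,g_4)) all reduce to 0 modulo the current basis, so we have a Gröbner basis.
Inter-reduce: drop elements whose leading term is divisible by another's, tail-reduce, and make monic.
Reduced Gröbner basis: {y**2 - 7*y + 6, x + 7/36*y - 7/36}.

Buchberger on the second generating set:
h_1 = -7*x*y**2 - 49*y + 49, LT = x*y**2.
h_2 = -10*x*y + 60*x + 10*y, LT = x*y.

S(h_1,h_2): lcm = x*y**2. S = 6*x*y + y**2 + 7*y - 7.
  reduce S modulo (h_1, h_2):
  remainder y**2 + 36*x + 13*y - 7 ≠ 0; add k_3 = y**2 + 36*x + 13*y - 7 to the basis.

S(h_1,k_3): lcm = x*y**2. S = -36*x**2 - 13*x*y + 7*x + 7*y - 7.
  reduce S modulo (h_1, h_2, k_3):
  remainder -36*x**2 - 71*x - 6*y - 7 ≠ 0; add k_4 = -36*x**2 - 71*x - 6*y - 7 to the basis.

The other S-polynomials (S(h_2,k_3), S(h_1,k_4), S(h_2,k_4), S(k_3,k_4)) all reduce to 0 modulo the current basis, so we have a Gröbner basis.
Inter-reduce: drop elements whose leading term is divisible by another's, tail-reduce, and make monic.
Reduced Gröbner basis: {x**2 + 71/36*x + 1/6*y + 7/36, x*y - 6*x - y, y**2 + 36*x + 13*y - 7}.

The bases are distinct; the ideals are different.

No, the ideals differ.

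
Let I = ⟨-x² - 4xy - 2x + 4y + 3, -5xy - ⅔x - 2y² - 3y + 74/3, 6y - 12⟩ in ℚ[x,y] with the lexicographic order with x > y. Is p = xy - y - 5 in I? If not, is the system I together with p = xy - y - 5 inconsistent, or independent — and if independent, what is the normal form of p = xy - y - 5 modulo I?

First compute the reduced Gröbner basis of I by Buchberger's algorithm.
f_1 = -x² - 4xy - 2x + 4y + 3, LT = x².
f_2 = -5xy - ⅔x - 2y² - 3y + 74/3, LT = xy.
f_3 = 6y - 12, LT = y.

S(f_1,f_2): lcm = x²y. S = -2/15x² + 18/5xy² + 7/5xy + 74/15x - 4y² - 3y.
  leading term x²: subtract (2/15)·f_1 from -2/15x² + 18/5xy² + 7/5xy + 74/15x - 4y² - 3y → 18/5xy² + 29/15xy + 26/5x - 4y² - 53/15y - ⅖
  leading term xy²: subtract (-18/25y)·f_2 from 18/5xy² + 29/15xy + 26/5x - 4y² - 53/15y - ⅖ → 109/75xy + 26/5x - 36/25y³ - 154/25y² + 1067/75y - ⅖
  leading term xy: subtract (-109/375)·f_2 from 109/75xy + 26/5x - 36/25y³ - 154/25y² + 1067/75y - ⅖ → 5632/1125x - 36/25y³ - 2528/375y² + 5008/375y + 7616/1125
  leading term x: no divisor's leading term divides it; move 5632/1125x to the remainder.
  leading term y³: subtract (-6/25y²)·f_3 from -36/25y³ - 2528/375y² + 5008/375y + 7616/1125 → -3608/375y² + 5008/375y + 7616/1125
  leading term y²: subtract (-1804/1125y)·f_3 from -3608/375y² + 5008/375y + 7616/1125 → -736/125y + 7616/1125
  leading term y: subtract (-368/375)·f_3 from -736/125y + 7616/1125 → -5632/1125
  leading term 1: no divisor's leading term divides it; move -5632/1125 to the remainder.
  remainder 5632/1125x - 5632/1125 ≠ 0; add h_4 = 5632/1125x - 5632/1125 to the basis.

The other S-polynomials (S(f_1,f_3), S(f_2,f_3), S(f_1,h_4), S(f_2,h_4), S(f_3,h_4)) all reduce to 0 modulo the current basis, so we have a Gröbner basis.
Inter-reduce: drop elements whose leading term is divisible by another's, tail-reduce, and make monic.
Reduced Gröbner basis: {x - 1, y - 2}.
Label its elements g_1 = x - 1, g_2 = y - 2.

Reduce p = xy - y - 5 modulo G:
  leading term xy: subtract (y)·g_1 from xy - y - 5 → -5
  leading term 1: no divisor's leading term divides it; move -5 to the remainder.
  normal form = -5.
The normal form is nonzero, so p ∉ I. Since p minus its normal form lies in I, I + (p) = I + (r) where r = -5; decide whether this ideal is the whole ring.
Here r = -5 is a nonzero constant, hence a unit: 1 ∈ I + (p), the Gröbner basis of I + (p) is {1}, and the enlarged system has no common solution — adjoining p is inconsistent.

Adjoining xy - y - 5 makes the ideal the whole ring: the system is inconsistent.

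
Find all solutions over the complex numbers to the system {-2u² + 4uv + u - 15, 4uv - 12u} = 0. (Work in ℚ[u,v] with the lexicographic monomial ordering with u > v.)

{(3/2, 3), (5, 3)}

Compute a lex Gröbner basis by Buchberger's algorithm.
f_1 = -2u² + 4uv + u - 15, LT = u².
f_2 = 4uv - 12u, LT = uv.

S(f_1,f_2): lcm = u²v. S = 3u² - 2uv² - ½uv + 15/2v.
  leading term u²: subtract (-3/2)·f_1 from 3u² - 2uv² - ½uv + 15/2v → -2uv² + 11/2uv + 3/2u + 15/2v - 45/2
  leading term uv²: subtract (-½v)·f_2 from -2uv² + 11/2uv + 3/2u + 15/2v - 45/2 → -½uv + 3/2u + 15/2v - 45/2
  leading term uv: subtract (-⅛)·f_2 from -½uv + 3/2u + 15/2v - 45/2 → 15/2v - 45/2
  leading term v: no divisor's leading term divides it; move 15/2v to the remainder.
  leading term 1: no divisor's leading term divides it; move -45/2 to the remainder.
  remainder 15/2v - 45/2 ≠ 0; add h_3 = 15/2v - 45/2 to the basis.

The other S-polynomials (S(f_1,h_3), S(f_2,h_3)) all reduce to 0 modulo the current basis, so we have a Gröbner basis.
Inter-reduce: drop elements whose leading term is divisible by another's, tail-reduce, and make monic.
Reduced Gröbner basis: {u² - 13/2u + 15/2, v - 3}.

Since the basis is lex-ordered, v - 3 is univariate in v. Its roots are {3}. Back-substituting each root into the other basis elements fixes the other coordinates.
  v = 3: the earlier basis element becomes u² - 13/2u + 15/2 = 0, giving u = 3/2, 5 — points (3/2, 3), (5, 3).
Substituting each solution back into the original system confirms all equations vanish.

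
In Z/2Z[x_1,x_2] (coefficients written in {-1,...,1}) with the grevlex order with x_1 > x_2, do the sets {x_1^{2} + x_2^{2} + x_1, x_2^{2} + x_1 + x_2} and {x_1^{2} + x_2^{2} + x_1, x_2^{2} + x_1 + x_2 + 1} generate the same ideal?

No, the ideals differ.

Since reduced Gröbner bases are canonical representatives of ideals under a given ordering, it suffices to compute and compare them.
Buchberger on the first generating set:
f_1 = x_1^{2} + x_2^{2} + x_1, LT = x_1^{2}.
f_2 = x_2^{2} + x_1 + x_2, LT = x_2^{2}.

The S-polynomials (S(f_1,f_2)) all reduce to 0 modulo the current basis, so we have a Gröbner basis.
Inter-reduce: drop elements whose leading term is divisible by another's, tail-reduce, and make monic.
Reduced Gröbner basis: {x_1^{2} + x_2, x_2^{2} + x_1 + x_2}.

Buchberger on the second generating set:
h_1 = x_1^{2} + x_2^{2} + x_1, LT = x_1^{2}.
h_2 = x_2^{2} + x_1 + x_2 + 1, LT = x_2^{2}.

The S-polynomials (S(h_1,h_2)) all reduce to 0 modulo the current basis, so we have a Gröbner basis.
Inter-reduce: drop elements whose leading term is divisible by another's, tail-reduce, and make monic.
Reduced Gröbner basis: {x_1^{2} + x_2 + 1, x_2^{2} + x_1 + x_2 + 1}.

The bases are distinct; the ideals are different.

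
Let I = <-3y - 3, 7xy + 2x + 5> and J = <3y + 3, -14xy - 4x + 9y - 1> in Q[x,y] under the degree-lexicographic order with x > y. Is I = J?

Yes, the ideals are equal.

Two ideals are equal iff their reduced Gröbner bases coincide (the reduced basis is unique for a fixed ordering).
Buchberger on the first generating set:
f_1 = -3y - 3, LT = y.
f_2 = 7xy + 2x + 5, LT = xy.

S(f_1,f_2): lcm = xy. S = 5/7x - 5/7.
  reduce S modulo (f_1, f_2):
  remainder 5/7x - 5/7 ≠ 0; add g_3 = 5/7x - 5/7 to the basis.

The other S-polynomials (S(f_1,g_3), S(f_2,g_3)) all reduce to 0 modulo the current basis, so we have a Gröbner basis.
Inter-reduce: drop elements whose leading term is divisible by another's, tail-reduce, and make monic.
Reduced Gröbner basis: {x - 1, y + 1}.

Buchberger on the second generating set:
h_1 = 3y + 3, LT = y.
h_2 = -14xy - 4x + 9y - 1, LT = xy.

S(h_1,h_2): lcm = xy. S = 5/7x + 9/14y - 1/14.
  reduce S modulo (h_1, h_2):
  remainder 5/7x - 5/7 ≠ 0; add k_3 = 5/7x - 5/7 to the basis.

The other S-polynomials (S(h_1,k_3), S(h_2,k_3)) all reduce to 0 modulo the current basis, so we have a Gröbner basis.
Inter-reduce: drop elements whose leading term is divisible by another's, tail-reduce, and make monic.
Reduced Gröbner basis: {x - 1, y + 1}.

These coincide, so the ideals are equal.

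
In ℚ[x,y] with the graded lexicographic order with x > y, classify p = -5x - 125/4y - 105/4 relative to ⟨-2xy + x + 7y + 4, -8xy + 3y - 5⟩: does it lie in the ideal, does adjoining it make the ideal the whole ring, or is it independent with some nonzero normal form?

-5x - 125/4y - 105/4 lies in I (it reduces to 0).

First compute the reduced Gröbner basis of I by Buchberger's algorithm.
f_1 = -2xy + x + 7y + 4, LT = xy.
f_2 = -8xy + 3y - 5, LT = xy.

S(f_1,f_2): lcm = xy. S = -½x - 25/8y - 21/8.
  leading term x: no divisor's leading term divides it; move -½x to the remainder.
  leading term y: no divisor's leading term divides it; move -25/8y to the remainder.
  leading term 1: no divisor's leading term divides it; move -21/8 to the remainder.
  remainder -½x - 25/8y - 21/8 ≠ 0; add h_3 = -½x - 25/8y - 21/8 to the basis.

S(f_1,h_3): lcm = xy. S = -25/4y² - ½x - 35/4y - 2.
  leading term y²: no divisor's leading term divides it; move -25/4y² to the remainder.
  leading term x: subtract (1)·h_3 from -½x - 35/4y - 2 → -45/8y + ⅝
  leading term y: no divisor's leading term divides it; move -45/8y to the remainder.
  leading term 1: no divisor's leading term divides it; move ⅝ to the remainder.
  remainder -25/4y² - 45/8y + ⅝ ≠ 0; add h_4 = -25/4y² - 45/8y + ⅝ to the basis.

S(f_2,h_3): lcm = xy. S = -25/4y² - 45/8y + ⅝.
  leading term y²: subtract (1)·h_4 from -25/4y² - 45/8y + ⅝ → 0
  remainder 0.

S(f_1,h_4): lcm = xy². S = -7/5xy - 7/2y² + 1/10x - 2y.
  leading term xy: subtract (7/10)·f_1 from -7/5xy - 7/2y² + 1/10x - 2y → -7/2y² - ⅗x - 69/10y - 14/5
  leading term y²: subtract (14/25)·h_4 from -7/2y² - ⅗x - 69/10y - 14/5 → -⅗x - 15/4y - 63/20
  leading term x: subtract (6/5)·h_3 from -⅗x - 15/4y - 63/20 → 0
  remainder 0.

S(f_2,h_4): lcm = xy². S = -9/10xy - ⅜y² + 1/10x + ⅝y.
  leading term xy: subtract (9/20)·f_1 from -9/10xy - ⅜y² + 1/10x + ⅝y → -⅜y² - 7/20x - 101/40y - 9/5
  leading term y²: subtract (3/50)·h_4 from -⅜y² - 7/20x - 101/40y - 9/5 → -7/20x - 35/16y - 147/80
  leading term x: subtract (7/10)·h_3 from -7/20x - 35/16y - 147/80 → 0
  remainder 0.

S(h_3,h_4): leading monomials are coprime, so the S-polynomial reduces to 0 (Buchberger's first criterion).
Every S-polynomial of the final basis reduces to 0, so we have a Gröbner basis.
Inter-reduce: drop elements whose leading term is divisible by another's, tail-reduce, and make monic.
Reduced Gröbner basis: {y² + 9/10y - 1/10, x + 25/4y + 21/4}.
Label its elements g_1 = y² + 9/10y - 1/10, g_2 = x + 25/4y + 21/4.

Reduce p = -5x - 125/4y - 105/4 modulo G:
  leading term x: subtract (-5)·g_2 from -5x - 125/4y - 105/4 → 0
  normal form = 0.
Since the normal form is 0, p ∈ I.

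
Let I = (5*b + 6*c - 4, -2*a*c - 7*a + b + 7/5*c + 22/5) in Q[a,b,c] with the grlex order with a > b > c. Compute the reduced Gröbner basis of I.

G = {a*c + 7/2*a - 1/10*c - 13/5, b + 6/5*c - 4/5}

f_1 = 5*b + 6*c - 4, LT = b.
f_2 = -2*a*c - 7*a + b + 7/5*c + 22/5, LT = a*c.

S(f_1,f_2): leading monomials are coprime, so the S-polynomial reduces to 0 (Buchberger's first criterion).
Every S-polynomial of the final basis reduces to 0, so we have a Gröbner basis.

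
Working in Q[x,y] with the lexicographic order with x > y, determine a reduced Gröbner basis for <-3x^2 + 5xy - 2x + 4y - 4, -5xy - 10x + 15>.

f_1 = -3x^2 + 5xy - 2x + 4y - 4, LT = x^2.
f_2 = -5xy - 10x + 15, LT = xy.

S(f_1,f_2): lcm = x^2y. S = -2x^2 - 5/3xy^2 + 2/3xy + 3x - 4/3y^2 + 4/3y.
  leading term x^2: subtract (2/3)·f_1 from -2x^2 - 5/3xy^2 + 2/3xy + 3x - 4/3y^2 + 4/3y → -5/3xy^2 - 8/3xy + 13/3x - 4/3y^2 - 4/3y + 8/3
  leading term xy^2: subtract (1/3y)·f_2 from -5/3xy^2 - 8/3xy + 13/3x - 4/3y^2 - 4/3y + 8/3 → 2/3xy + 13/3x - 4/3y^2 - 19/3y + 8/3
  leading term xy: subtract (-2/15)·f_2 from 2/3xy + 13/3x - 4/3y^2 - 19/3y + 8/3 → 3x - 4/3y^2 - 19/3y + 14/3
  leading term x: no divisor's leading term divides it; move 3x to the remainder.
  leading term y^2: no divisor's leading term divides it; move -4/3y^2 to the remainder.
  leading term y: no divisor's leading term divides it; move -19/3y to the remainder.
  leading term 1: no divisor's leading term divides it; move 14/3 to the remainder.
  remainder 3x - 4/3y^2 - 19/3y + 14/3 ≠ 0; add g_3 = 3x - 4/3y^2 - 19/3y + 14/3 to the basis.

S(f_2,g_3): lcm = xy. S = 2x + 4/9y^3 + 19/9y^2 - 14/9y - 3.
  leading term x: subtract (2/3)·g_3 from 2x + 4/9y^3 + 19/9y^2 - 14/9y - 3 → 4/9y^3 + 3y^2 + 8/3y - 55/9
  leading term y^3: no divisor's leading term divides it; move 4/9y^3 to the remainder.
  leading term y^2: no divisor's leading term divides it; move 3y^2 to the remainder.
  leading term y: no divisor's leading term divides it; move 8/3y to the remainder.
  leading term 1: no divisor's leading term divides it; move -55/9 to the remainder.
  remainder 4/9y^3 + 3y^2 + 8/3y - 55/9 ≠ 0; add g_4 = 4/9y^3 + 3y^2 + 8/3y - 55/9 to the basis.

The other S-polynomials (S(f_1,g_3), S(f_1,g_4), S(f_2,g_4), S(g_3,g_4)) all reduce to 0 modulo the current basis, so we have a Gröbner basis.
Inter-reduce: drop elements whose leading term is divisible by another's, tail-reduce, and make monic.

G = {x - 4/9y^2 - 19/9y + 14/9, y^3 + 27/4y^2 + 6y - 55/4}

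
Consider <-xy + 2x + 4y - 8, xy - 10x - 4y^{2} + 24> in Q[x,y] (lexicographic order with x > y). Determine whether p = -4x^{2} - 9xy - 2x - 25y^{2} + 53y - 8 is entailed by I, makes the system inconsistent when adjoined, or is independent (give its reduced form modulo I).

Adjoining -4x^{2} - 9xy - 2x - 25y^{2} + 53y - 8 makes the ideal the whole ring: the system is inconsistent.

First compute the reduced Gröbner basis of I by Buchberger's algorithm.
f_1 = -xy + 2x + 4y - 8, LT = xy.
f_2 = xy - 10x - 4y^{2} + 24, LT = xy.

S(f_1,f_2): lcm = xy. S = 8x + 4y^{2} - 4y - 16.
  leading term x: no divisor's leading term divides it; move 8x to the remainder.
  leading term y^{2}: no divisor's leading term divides it; move 4y^{2} to the remainder.
  leading term y: no divisor's leading term divides it; move -4y to the remainder.
  leading term 1: no divisor's leading term divides it; move -16 to the remainder.
  remainder 8x + 4y^{2} - 4y - 16 ≠ 0; add h_3 = 8x + 4y^{2} - 4y - 16 to the basis.

S(f_1,h_3): lcm = xy. S = -2x - \tfrac{1}{2}y^{3} + \tfrac{1}{2}y^{2} - 2y + 8.
  leading term x: subtract (-\tfrac{1}{4})·h_3 from -2x - \tfrac{1}{2}y^{3} + \tfrac{1}{2}y^{2} - 2y + 8 → -\tfrac{1}{2}y^{3} + \tfrac{3}{2}y^{2} - 3y + 4
  leading term y^{3}: no divisor's leading term divides it; move -\tfrac{1}{2}y^{3} to the remainder.
  leading term y^{2}: no divisor's leading term divides it; move \tfrac{3}{2}y^{2} to the remainder.
  leading term y: no divisor's leading term divides it; move -3y to the remainder.
  leading term 1: no divisor's leading term divides it; move 4 to the remainder.
  remainder -\tfrac{1}{2}y^{3} + \tfrac{3}{2}y^{2} - 3y + 4 ≠ 0; add h_4 = -\tfrac{1}{2}y^{3} + \tfrac{3}{2}y^{2} - 3y + 4 to the basis.

The other S-polynomials (S(f_2,h_3), S(f_1,h_4), S(f_2,h_4), S(h_3,h_4)) all reduce to 0 modulo the current basis, so we have a Gröbner basis.
Inter-reduce: drop elements whose leading term is divisible by another's, tail-reduce, and make monic.
Reduced Gröbner basis: {x + \tfrac{1}{2}y^{2} - \tfrac{1}{2}y - 2, y^{3} - 3y^{2} + 6y - 8}.
Label its elements g_1 = x + \tfrac{1}{2}y^{2} - \tfrac{1}{2}y - 2, g_2 = y^{3} - 3y^{2} + 6y - 8.

Reduce p = -4x^{2} - 9xy - 2x - 25y^{2} + 53y - 8 modulo G:
  leading term x^{2}: subtract (-4x)·g_1 from -4x^{2} - 9xy - 2x - 25y^{2} + 53y - 8 → 2xy^{2} - 11xy - 10x - 25y^{2} + 53y - 8
  leading term xy^{2}: subtract (2y^{2})·g_1 from 2xy^{2} - 11xy - 10x - 25y^{2} + 53y - 8 → -11xy - 10x - y^{4} + y^{3} - 21y^{2} + 53y - 8
  leading term xy: subtract (-11y)·g_1 from -11xy - 10x - y^{4} + y^{3} - 21y^{2} + 53y - 8 → -10x - y^{4} + \tfrac{13}{2}y^{3} - \tfrac{53}{2}y^{2} + 31y - 8
  leading term x: subtract (-10)·g_1 from -10x - y^{4} + \tfrac{13}{2}y^{3} - \tfrac{53}{2}y^{2} + 31y - 8 → -y^{4} + \tfrac{13}{2}y^{3} - \tfrac{43}{2}y^{2} + 26y - 28
  leading term y^{4}: subtract (-y)·g_2 from -y^{4} + \tfrac{13}{2}y^{3} - \tfrac{43}{2}y^{2} + 26y - 28 → \tfrac{7}{2}y^{3} - \tfrac{31}{2}y^{2} + 18y - 28
  leading term y^{3}: subtract (\tfrac{7}{2})·g_2 from \tfrac{7}{2}y^{3} - \tfrac{31}{2}y^{2} + 18y - 28 → -5y^{2} - 3y
  leading term y^{2}: no divisor's leading term divides it; move -5y^{2} to the remainder.
  leading term y: no divisor's leading term divides it; move -3y to the remainder.
  normal form = -5y^{2} - 3y.
The normal form is nonzero, so p ∉ I. Since p minus its normal form lies in I, I + (p) = I + (r) where r = -5y^{2} - 3y; decide whether this ideal is the whole ring.
Run Buchberger on G together with r (pairs among the g_i already reduce to 0 since G is a Gröbner basis):
g_1 = x + \tfrac{1}{2}y^{2} - \tfrac{1}{2}y - 2, LT = x.
g_2 = y^{3} - 3y^{2} + 6y - 8, LT = y^{3}.
r = -5y^{2} - 3y, LT = y^{2}.

S(g_2,r): lcm = y^{3}. S = -\tfrac{18}{5}y^{2} + 6y - 8.
  leading term y^{2}: subtract (\tfrac{18}{25})·r from -\tfrac{18}{5}y^{2} + 6y - 8 → \tfrac{204}{25}y - 8
  leading term y: no divisor's leading term divides it; move \tfrac{204}{25}y to the remainder.
  leading term 1: no divisor's leading term divides it; move -8 to the remainder.
  remainder \tfrac{204}{25}y - 8 ≠ 0; add m_4 = \tfrac{204}{25}y - 8 to the basis.

S(g_2,m_4): lcm = y^{3}. S = -\tfrac{103}{51}y^{2} + 6y - 8.
  leading term y^{2}: subtract (\tfrac{103}{255})·r from -\tfrac{103}{51}y^{2} + 6y - 8 → \tfrac{613}{85}y - 8
  leading term y: subtract (\tfrac{3065}{3468})·m_4 from \tfrac{613}{85}y - 8 → -\tfrac{806}{867}
  leading term 1: no divisor's leading term divides it; move -\tfrac{806}{867} to the remainder.
  remainder -\tfrac{806}{867} ≠ 0; add m_5 = -\tfrac{806}{867} to the basis.

The other S-polynomials (S(g_1,g_2), S(g_1,r), S(g_1,m_4), S(r,m_4), S(g_1,m_5), S(g_2,m_5), S(r,m_5), S(m_4,m_5)) all reduce to 0 modulo the current basis, so we have a Gröbner basis.
Inter-reduce: drop elements whose leading term is divisible by another's, tail-reduce, and make monic.
Reduced Gröbner basis: {1}.
The reduced Gröbner basis of I + (p) is {1}: the ideal is the whole ring, so the enlarged system has no common solution — adjoining p is inconsistent.

Ideal membership is decidable via reduction modulo a Gröbner basis.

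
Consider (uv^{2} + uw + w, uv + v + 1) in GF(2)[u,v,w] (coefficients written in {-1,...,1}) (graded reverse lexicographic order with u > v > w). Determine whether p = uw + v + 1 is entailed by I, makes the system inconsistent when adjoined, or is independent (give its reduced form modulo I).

uw + v + 1 is independent of I; its normal form modulo I is uw + v + 1.

First compute the reduced Gröbner basis of I by Buchberger's algorithm.
f_1 = uv^{2} + uw + w, LT = uv^{2}.
f_2 = uv + v + 1, LT = uv.

S(f_1,f_2): lcm = uv^{2}. S = v^{2} + uw + v + w.
  reduce S modulo (f_1, f_2):
  remainder v^{2} + uw + v + w ≠ 0; add h_3 = v^{2} + uw + v + w to the basis.

S(f_1,h_3): lcm = uv^{2}. S = u^{2}w + uv + w.
  reduce S modulo (f_1, f_2, h_3):
  remainder u^{2}w + v + w + 1 ≠ 0; add h_4 = u^{2}w + v + w + 1 to the basis.

The other S-polynomials (S(f_2,h_3), S(f_1,h_4), S(f_2,h_4), S(h_3,h_4)) all reduce to 0 modulo the current basis, so we have a Gröbner basis.
Inter-reduce: drop elements whose leading term is divisible by another's, tail-reduce, and make monic.
Reduced Gröbner basis: {u^{2}w + v + w + 1, uv + v + 1, v^{2} + uw + v + w}.
Label its elements g_1 = u^{2}w + v + w + 1, g_2 = uv + v + 1, g_3 = v^{2} + uw + v + w.

Reduce p = uw + v + 1 modulo G:
  leading term uw: no divisor's leading term divides it; move uw to the remainder.
  leading term v: no divisor's leading term divides it; move v to the remainder.
  leading term 1: no divisor's leading term divides it; move 1 to the remainder.
  normal form = uw + v + 1.
The normal form is nonzero, so p ∉ I. Since p minus its normal form lies in I, I + (p) = I + (r) where r = uw + v + 1; decide whether this ideal is the whole ring.
Run Buchberger on G together with r (pairs among the g_i already reduce to 0 since G is a Gröbner basis):
g_1 = u^{2}w + v + w + 1, LT = u^{2}w.
g_2 = uv + v + 1, LT = uv.
g_3 = v^{2} + uw + v + w, LT = v^{2}.
r = uw + v + 1, LT = uw.

S(g_1,r): lcm = u^{2}w. S = uv + u + v + w + 1.
  reduce S modulo (g_1, g_2, g_3, r):
  remainder u + w ≠ 0; add m_5 = u + w to the basis.

S(g_2,r): lcm = uvw. S = v^{2} + vw + v + w.
  reduce S modulo (g_1, g_2, g_3, r, m_5):
  remainder vw + v + 1 ≠ 0; add m_6 = vw + v + 1 to the basis.

S(r,m_5): lcm = uw. S = w^{2} + v + 1.
  reduce S modulo (g_1, g_2, g_3, r, m_5, m_6):
  remainder w^{2} + v + 1 ≠ 0; add m_7 = w^{2} + v + 1 to the basis.

The other S-polynomials (S(g_1,g_2), S(g_1,g_3), S(g_2,g_3), S(g_3,r), S(g_1,m_5), S(g_2,m_5), S(g_3,m_5), S(g_1,m_6), S(g_2,m_6), S(g_3,m_6), S(r,m_6), S(m_5,m_6), S(g_1,m_7), S(g_2,m_7), S(g_3,m_7), S(r,m_7), S(m_5,m_7), S(m_6,m_7)) all reduce to 0 modulo the current basis, so we have a Gröbner basis.
Inter-reduce: drop elements whose leading term is divisible by another's, tail-reduce, and make monic.
Reduced Gröbner basis: {v^{2} + w + 1, vw + v + 1, w^{2} + v + 1, u + w}.
The reduced Gröbner basis of I + (p) is {v^{2} + w + 1, vw + v + 1, w^{2} + v + 1, u + w} ≠ {1}, a proper ideal, so the enlarged system stays consistent: p is independent of I, with normal form uw + v + 1.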